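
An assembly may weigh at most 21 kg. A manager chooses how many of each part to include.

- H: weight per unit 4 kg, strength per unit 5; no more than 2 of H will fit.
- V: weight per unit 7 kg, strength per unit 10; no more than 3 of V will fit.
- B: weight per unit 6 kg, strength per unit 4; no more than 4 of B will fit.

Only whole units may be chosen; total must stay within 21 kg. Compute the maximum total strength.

3×V: weight 21 ≤ 21, strength 3·10 = 30.
1×H and 2×V: weight 18 ≤ 21, strength 1·5 + 2·10 = 25.
Best is 30.

30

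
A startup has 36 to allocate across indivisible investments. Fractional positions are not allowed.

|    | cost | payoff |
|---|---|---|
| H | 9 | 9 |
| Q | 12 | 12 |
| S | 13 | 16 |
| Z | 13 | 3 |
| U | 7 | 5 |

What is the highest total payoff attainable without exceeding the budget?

Allowing fractional choices, the relaxed optimum would be about 38.4, but investments are indivisible.
H + S + U: cost 9 + 13 + 7 = 29 ≤ 36, payoff 9 + 16 + 5 = 30.
H + Q + S: cost 9 + 12 + 13 = 34 ≤ 36, payoff 9 + 12 + 16 = 37.
Q + S + U: cost 12 + 13 + 7 = 32 ≤ 36, payoff 12 + 16 + 5 = 33.
Best is H, Q, and S with total payoff 37.

37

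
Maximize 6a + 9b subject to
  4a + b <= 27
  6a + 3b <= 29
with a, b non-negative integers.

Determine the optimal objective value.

(a,b)=(0,9) is feasible, giving 81.
(a,b)=(0,8) is feasible, giving 72.
The best lattice point is (0,9), giving 81.

81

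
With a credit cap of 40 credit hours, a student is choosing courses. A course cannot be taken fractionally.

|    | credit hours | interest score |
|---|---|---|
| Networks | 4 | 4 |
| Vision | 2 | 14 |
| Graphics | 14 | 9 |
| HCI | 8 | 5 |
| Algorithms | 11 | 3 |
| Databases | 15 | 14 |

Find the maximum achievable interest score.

Allowing fractional choices, the relaxed optimum would be about 44.1, but courses are indivisible.
Networks + Vision + Graphics + Databases: credit hours 4 + 2 + 14 + 15 = 35 ≤ 40, interest score 4 + 14 + 9 + 14 = 41.
Networks + Vision + HCI + Algorithms + Databases: credit hours 4 + 2 + 8 + 11 + 15 = 40 ≤ 40, interest score 4 + 14 + 5 + 3 + 14 = 40.
Vision + Graphics + HCI + Databases: credit hours 2 + 14 + 8 + 15 = 39 ≤ 40, interest score 14 + 9 + 5 + 14 = 42.
Best is Vision, Graphics, HCI, and Databases with total interest score 42.

42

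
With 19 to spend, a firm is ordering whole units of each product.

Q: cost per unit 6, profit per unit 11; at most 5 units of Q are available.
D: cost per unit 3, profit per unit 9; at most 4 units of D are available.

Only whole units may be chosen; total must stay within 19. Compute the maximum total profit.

47

1×Q and 4×D: cost 18 ≤ 19, profit 1·11 + 4·9 = 47.
2×Q and 2×D: cost 18 ≤ 19, profit 2·11 + 2·9 = 40.
Best is 47.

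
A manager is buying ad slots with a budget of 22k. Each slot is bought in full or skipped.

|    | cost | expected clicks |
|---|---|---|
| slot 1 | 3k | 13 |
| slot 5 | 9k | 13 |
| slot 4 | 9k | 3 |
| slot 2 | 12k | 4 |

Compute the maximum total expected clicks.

Allowing fractional choices, the relaxed optimum would be about 29.3, but ad slots are indivisible.
slot 1 + slot 5 + slot 4: cost 3 + 9 + 9 = 21 ≤ 22, expected clicks 13 + 13 + 3 = 29.
slot 1 + slot 2: cost 3 + 12 = 15 ≤ 22, expected clicks 13 + 4 = 17.
slot 1 + slot 5: cost 3 + 9 = 12 ≤ 22, expected clicks 13 + 13 = 26.
Best is slot 1, slot 5, and slot 4 with total expected clicks 29.

29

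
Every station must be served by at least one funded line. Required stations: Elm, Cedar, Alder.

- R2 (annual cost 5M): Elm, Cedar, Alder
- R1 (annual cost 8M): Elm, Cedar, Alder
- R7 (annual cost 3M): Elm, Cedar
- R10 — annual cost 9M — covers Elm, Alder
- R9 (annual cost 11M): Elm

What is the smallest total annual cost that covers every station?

R2 alone covers Elm, Cedar, Alder — every station.
Total annual cost: 5.

5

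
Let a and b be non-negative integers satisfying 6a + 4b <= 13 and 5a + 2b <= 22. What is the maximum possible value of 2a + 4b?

12

The continuous relaxation peaks at (0, 3.25) with value 13.00; rounding to a feasible lattice point costs some objective.
(a,b)=(0,3): 6·0+4·3=12≤13, 5·0+2·3=6≤22, objective 12.
(a,b)=(0,2): 6·0+4·2=8≤13, 5·0+2·2=4≤22, objective 8.
Maximum is 12 at (a,b)=(0,3).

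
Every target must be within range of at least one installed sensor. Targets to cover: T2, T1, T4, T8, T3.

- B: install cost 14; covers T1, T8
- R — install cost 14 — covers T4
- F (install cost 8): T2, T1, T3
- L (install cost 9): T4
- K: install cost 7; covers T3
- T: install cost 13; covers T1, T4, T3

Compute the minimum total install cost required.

This is an integer covering problem.
Choose B, F, and L: together they cover T2, T1, T4, T8, T3 — every target.
Total install cost: 14 + 8 + 9 = 31.
No cover costs less than 31.

31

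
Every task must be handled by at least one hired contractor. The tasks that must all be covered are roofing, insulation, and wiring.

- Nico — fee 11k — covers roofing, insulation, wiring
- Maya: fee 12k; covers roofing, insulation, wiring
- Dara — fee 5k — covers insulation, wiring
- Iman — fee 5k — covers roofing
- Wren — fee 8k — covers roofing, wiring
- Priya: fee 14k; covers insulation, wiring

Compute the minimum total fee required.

Choose Dara and Iman: together they cover roofing, insulation, wiring — every task.
Total fee: 5 + 5 = 10.
No cover costs less than 10.

10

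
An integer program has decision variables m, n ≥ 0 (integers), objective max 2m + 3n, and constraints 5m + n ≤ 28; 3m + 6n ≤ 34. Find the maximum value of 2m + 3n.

19

Relaxing integrality, the LP optimum is 19.48 at (m,n) = (4.96, 3.19), which is not an integer point.
(m,n)=(5,3): 5·5+1·3=28≤28, 3·5+6·3=33≤34, objective 19.
(m,n)=(3,4): 5·3+1·4=19≤28, 3·3+6·4=33≤34, objective 18.
(m,n)=(4,3): 5·4+1·3=23≤28, 3·4+6·3=30≤34, objective 17.
Maximum is 19 at (m,n)=(5,3).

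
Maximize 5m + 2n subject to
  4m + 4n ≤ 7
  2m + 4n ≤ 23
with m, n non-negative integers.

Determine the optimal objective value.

The continuous relaxation peaks at (1.75, 0) with value 8.75; rounding to a feasible lattice point costs some objective.
(m,n)=(1,0): 4·1+4·0=4≤7, 2·1+4·0=2≤23, objective 5.
(m,n)=(0,1): 4·0+4·1=4≤7, 2·0+4·1=4≤23, objective 2.
(m,n)=(0,0): 4·0+4·0=0≤7, 2·0+4·0=0≤23, objective 0.
The best lattice point is (1,0), giving 5.

5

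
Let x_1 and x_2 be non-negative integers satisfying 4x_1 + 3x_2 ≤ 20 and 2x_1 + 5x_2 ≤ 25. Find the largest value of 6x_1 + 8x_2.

44

Relaxing integrality, the LP optimum is 45.00 at (x_1,x_2) = (1.79, 4.29), which is not an integer point.
(x_1,x_2)=(2,4): 4·2+3·4=20≤20, 2·2+5·4=24≤25, objective 44.
(x_1,x_2)=(0,5): 4·0+3·5=15≤20, 2·0+5·5=25≤25, objective 40.
(x_1,x_2)=(1,4): 4·1+3·4=16≤20, 2·1+5·4=22≤25, objective 38.
No feasible integer point exceeds 44.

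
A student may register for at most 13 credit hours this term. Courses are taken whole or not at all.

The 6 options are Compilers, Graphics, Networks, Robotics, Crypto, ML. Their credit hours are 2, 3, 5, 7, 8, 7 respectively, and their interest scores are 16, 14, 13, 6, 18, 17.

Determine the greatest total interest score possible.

Compilers + Graphics + Networks: credit hours 2 + 3 + 5 = 10 ≤ 13, interest score 16 + 14 + 13 = 43.
Compilers + Graphics + ML: credit hours 2 + 3 + 7 = 12 ≤ 13, interest score 16 + 14 + 17 = 47.
Compilers + Graphics + Crypto: credit hours 2 + 3 + 8 = 13 ≤ 13, interest score 16 + 14 + 18 = 48.
Best is Compilers, Graphics, and Crypto with total interest score 48.

48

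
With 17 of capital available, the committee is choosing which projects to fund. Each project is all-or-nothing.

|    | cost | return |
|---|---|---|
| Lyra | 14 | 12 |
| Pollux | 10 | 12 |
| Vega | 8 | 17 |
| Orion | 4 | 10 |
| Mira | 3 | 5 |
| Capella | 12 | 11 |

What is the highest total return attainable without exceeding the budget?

32

Take Vega, Orion, and Mira: cost 8 + 4 + 3 = 15 ≤ 17, return 17 + 10 + 5 = 32.
No other feasible combination does better.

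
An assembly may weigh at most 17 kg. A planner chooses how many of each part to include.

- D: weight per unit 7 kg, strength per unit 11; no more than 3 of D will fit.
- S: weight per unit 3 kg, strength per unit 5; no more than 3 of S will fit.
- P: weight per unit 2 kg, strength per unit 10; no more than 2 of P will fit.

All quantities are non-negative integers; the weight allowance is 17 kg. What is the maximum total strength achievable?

41

P has the best ratio (10/2); taking only P gives at most 2×10 = 20 (stopped by the supply cap of 2).
Mixing does better — 1×D, 2×S, and 2×P: weight 17 ≤ 17, strength 1·11 + 2·5 + 2·10 = 41.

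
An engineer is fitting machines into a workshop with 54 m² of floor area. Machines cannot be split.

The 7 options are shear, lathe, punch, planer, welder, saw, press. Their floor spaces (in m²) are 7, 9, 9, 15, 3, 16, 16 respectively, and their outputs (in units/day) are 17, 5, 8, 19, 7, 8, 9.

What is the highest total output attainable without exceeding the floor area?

60

Allowing fractional choices, the relaxed optimum would be about 62.2, but machines are indivisible.
shear + punch + planer + welder + saw: floor space 7 + 9 + 15 + 3 + 16 = 50 ≤ 54, output 17 + 8 + 19 + 7 + 8 = 59.
shear + lathe + planer + welder + press: floor space 7 + 9 + 15 + 3 + 16 = 50 ≤ 54, output 17 + 5 + 19 + 7 + 9 = 57.
shear + punch + planer + welder + press: floor space 7 + 9 + 15 + 3 + 16 = 50 ≤ 54, output 17 + 8 + 19 + 7 + 9 = 60.
Best is shear, punch, planer, welder, and press with total output 60.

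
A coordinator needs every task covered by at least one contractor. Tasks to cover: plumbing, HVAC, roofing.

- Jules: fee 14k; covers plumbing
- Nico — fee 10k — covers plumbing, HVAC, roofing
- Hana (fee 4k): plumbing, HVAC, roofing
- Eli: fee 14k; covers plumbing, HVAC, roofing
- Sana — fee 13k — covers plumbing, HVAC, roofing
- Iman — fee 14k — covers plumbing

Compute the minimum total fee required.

4

This is a weighted set-cover instance.
Hana alone covers plumbing, HVAC, roofing — every task.
Total fee: 4.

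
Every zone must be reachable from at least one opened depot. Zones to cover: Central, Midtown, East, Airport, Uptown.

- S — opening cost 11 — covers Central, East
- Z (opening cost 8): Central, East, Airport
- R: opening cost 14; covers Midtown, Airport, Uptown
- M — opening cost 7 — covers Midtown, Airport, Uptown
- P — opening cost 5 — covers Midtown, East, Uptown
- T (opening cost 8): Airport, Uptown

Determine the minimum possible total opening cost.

13

Choose Z and P: together they cover Central, Midtown, East, Airport, Uptown — every zone.
Total opening cost: 8 + 5 = 13.
No cover costs less than 13.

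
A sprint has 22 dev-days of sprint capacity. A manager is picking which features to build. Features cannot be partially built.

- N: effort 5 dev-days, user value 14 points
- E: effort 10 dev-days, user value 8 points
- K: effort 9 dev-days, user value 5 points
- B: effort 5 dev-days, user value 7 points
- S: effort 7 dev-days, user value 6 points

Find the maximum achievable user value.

Allowing fractional choices, the relaxed optimum would be about 31.0, but features are indivisible.
N + E + S: effort 5 + 10 + 7 = 22 ≤ 22, user value 14 + 8 + 6 = 28.
N + E + B: effort 5 + 10 + 5 = 20 ≤ 22, user value 14 + 8 + 7 = 29.
N + B + S: effort 5 + 5 + 7 = 17 ≤ 22, user value 14 + 7 + 6 = 27.
Best is N, E, and B with total user value 29.

29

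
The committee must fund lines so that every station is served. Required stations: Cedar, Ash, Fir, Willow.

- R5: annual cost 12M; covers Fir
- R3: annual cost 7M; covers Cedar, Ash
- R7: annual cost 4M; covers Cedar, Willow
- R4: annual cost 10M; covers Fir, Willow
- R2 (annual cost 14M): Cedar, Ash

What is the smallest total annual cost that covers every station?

17

The greedy cost-per-new-station heuristic would pick R7, R3, and R4 for 21, but a cheaper cover exists.
Choose R3 and R4: together they cover Cedar, Ash, Fir, Willow — every station.
Total annual cost: 7 + 10 = 17.
No cover costs less than 17.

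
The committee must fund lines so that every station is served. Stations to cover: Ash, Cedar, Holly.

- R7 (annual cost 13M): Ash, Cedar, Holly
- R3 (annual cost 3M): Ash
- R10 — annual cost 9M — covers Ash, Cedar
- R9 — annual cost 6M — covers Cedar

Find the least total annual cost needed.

13

The greedy cost-per-new-station heuristic would pick R3, R9, and R7 for 22, but a cheaper cover exists.
R7 alone covers Ash, Cedar, Holly — every station.
Total annual cost: 13.
No cover costs less than 13.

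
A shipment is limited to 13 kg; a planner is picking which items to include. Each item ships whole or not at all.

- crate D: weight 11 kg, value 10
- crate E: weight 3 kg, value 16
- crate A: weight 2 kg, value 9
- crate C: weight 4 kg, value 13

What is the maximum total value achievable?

38

Allowing fractional choices, the relaxed optimum would be about 41.6, but items are indivisible.
crate E + crate A + crate C: weight 3 + 2 + 4 = 9 ≤ 13, value 16 + 9 + 13 = 38.
crate E + crate C: weight 3 + 4 = 7 ≤ 13, value 16 + 13 = 29.
crate E + crate A: weight 3 + 2 = 5 ≤ 13, value 16 + 9 = 25.
Best is crate E, crate A, and crate C with total value 38.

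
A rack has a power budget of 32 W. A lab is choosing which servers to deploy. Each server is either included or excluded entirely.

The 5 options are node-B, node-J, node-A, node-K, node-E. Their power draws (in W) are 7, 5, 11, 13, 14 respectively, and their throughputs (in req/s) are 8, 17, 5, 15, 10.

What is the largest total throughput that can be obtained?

Take node-J, node-K, and node-E: power draw 5 + 13 + 14 = 32 ≤ 32, throughput 17 + 15 + 10 = 42.
No other feasible combination does better.

42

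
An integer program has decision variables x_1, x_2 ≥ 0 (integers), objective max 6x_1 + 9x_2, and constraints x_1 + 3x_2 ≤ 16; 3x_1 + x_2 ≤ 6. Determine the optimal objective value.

Relaxing integrality, the LP optimum is 48.75 at (x_1,x_2) = (0.25, 5.25), which is not an integer point.
(x_1,x_2)=(0,5): 1·0+3·5=15≤16, 3·0+1·5=5≤6, objective 45.
(x_1,x_2)=(0,4): 1·0+3·4=12≤16, 3·0+1·4=4≤6, objective 36.
No feasible integer point exceeds 45.

45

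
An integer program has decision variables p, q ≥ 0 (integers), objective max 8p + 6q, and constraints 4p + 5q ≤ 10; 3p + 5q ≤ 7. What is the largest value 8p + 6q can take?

16

The continuous relaxation peaks at (2.33, 0) with value 18.67; rounding to a feasible lattice point costs some objective.
(p,q)=(2,0) is feasible, giving 16.
(p,q)=(1,0) is feasible, giving 8.
No feasible integer point exceeds 16.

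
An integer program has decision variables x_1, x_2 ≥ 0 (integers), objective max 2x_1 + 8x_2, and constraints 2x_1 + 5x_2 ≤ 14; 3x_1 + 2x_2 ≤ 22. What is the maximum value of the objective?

(x_1,x_2)=(2,2) is feasible, giving 20.
(x_1,x_2)=(1,2) is feasible, giving 18.
(x_1,x_2)=(0,2) is feasible, giving 16.
(x_1,x_2)=(3,1) is feasible, giving 14.
Maximum is 20 at (x_1,x_2)=(2,2).

20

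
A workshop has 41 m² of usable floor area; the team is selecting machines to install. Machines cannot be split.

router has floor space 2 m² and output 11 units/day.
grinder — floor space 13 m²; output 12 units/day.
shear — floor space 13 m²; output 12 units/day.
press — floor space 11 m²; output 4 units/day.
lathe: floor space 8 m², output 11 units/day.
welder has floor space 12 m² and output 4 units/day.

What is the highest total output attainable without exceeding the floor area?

Treat it as a binary knapsack problem.
Take router, grinder, shear, and lathe: floor space 2 + 13 + 13 + 8 = 36 ≤ 41, output 11 + 12 + 12 + 11 = 46.
No other feasible combination does better.

46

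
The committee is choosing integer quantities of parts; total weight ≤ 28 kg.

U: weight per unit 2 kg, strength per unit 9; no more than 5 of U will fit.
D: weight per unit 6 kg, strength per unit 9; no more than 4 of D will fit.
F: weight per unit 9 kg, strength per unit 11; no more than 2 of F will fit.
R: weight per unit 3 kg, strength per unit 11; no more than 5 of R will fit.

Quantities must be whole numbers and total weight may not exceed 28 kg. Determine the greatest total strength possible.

5×U, 1×D, and 4×R: weight 28 ≤ 28, strength 5·9 + 1·9 + 4·11 = 98.
5×U and 5×R: weight 25 ≤ 28, strength 5·9 + 5·11 = 100.
Best is 100.

100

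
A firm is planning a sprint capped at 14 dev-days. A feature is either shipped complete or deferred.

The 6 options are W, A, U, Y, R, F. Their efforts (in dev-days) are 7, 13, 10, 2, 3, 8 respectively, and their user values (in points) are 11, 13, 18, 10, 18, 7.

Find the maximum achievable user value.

U + R: effort 10 + 3 = 13 ≤ 14, user value 18 + 18 = 36.
W + Y + R: effort 7 + 2 + 3 = 12 ≤ 14, user value 11 + 10 + 18 = 39.
Best is W, Y, and R with total user value 39.

39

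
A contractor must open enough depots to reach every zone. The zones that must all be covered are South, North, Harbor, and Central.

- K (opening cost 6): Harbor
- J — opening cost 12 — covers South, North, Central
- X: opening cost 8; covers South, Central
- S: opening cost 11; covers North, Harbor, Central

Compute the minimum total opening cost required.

The greedy cost-per-new-zone heuristic would pick S and X for 19, but a cheaper cover exists.
Choose K and J: together they cover South, North, Harbor, Central — every zone.
Total opening cost: 6 + 12 = 18.
No cover costs less than 18.

18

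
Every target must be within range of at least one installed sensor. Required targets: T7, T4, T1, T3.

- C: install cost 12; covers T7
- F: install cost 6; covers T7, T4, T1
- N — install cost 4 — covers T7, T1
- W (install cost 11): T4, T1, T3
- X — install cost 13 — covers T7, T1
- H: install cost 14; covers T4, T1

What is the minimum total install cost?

This is an integer covering problem.
Choose N and W: together they cover T7, T4, T1, T3 — every target.
Total install cost: 4 + 11 = 15.

15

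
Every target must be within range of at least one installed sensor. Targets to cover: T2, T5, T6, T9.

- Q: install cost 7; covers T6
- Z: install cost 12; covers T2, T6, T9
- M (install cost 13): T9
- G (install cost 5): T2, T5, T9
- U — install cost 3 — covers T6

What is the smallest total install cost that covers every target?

8

Choose G and U: together they cover T2, T5, T6, T9 — every target.
Total install cost: 5 + 3 = 8.
No cover costs less than 8.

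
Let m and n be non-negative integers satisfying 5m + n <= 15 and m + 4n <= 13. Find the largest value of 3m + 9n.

30

The continuous relaxation peaks at (2.47, 2.63) with value 31.11; rounding to a feasible lattice point costs some objective.
(m,n)=(1,3): 5·1+1·3=8≤15, 1·1+4·3=13≤13, objective 30.
(m,n)=(0,3): 5·0+1·3=3≤15, 1·0+4·3=12≤13, objective 27.
(m,n)=(2,2): 5·2+1·2=12≤15, 1·2+4·2=10≤13, objective 24.
Maximum is 30 at (m,n)=(1,3).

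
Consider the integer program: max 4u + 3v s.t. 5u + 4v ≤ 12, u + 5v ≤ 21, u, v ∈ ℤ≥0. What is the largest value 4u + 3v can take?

9

(u,v)=(0,3): 5·0+4·3=12≤12, 1·0+5·3=15≤21, objective 9.
(u,v)=(2,0): 5·2+4·0=10≤12, 1·2+5·0=2≤21, objective 8.
No feasible integer point exceeds 9.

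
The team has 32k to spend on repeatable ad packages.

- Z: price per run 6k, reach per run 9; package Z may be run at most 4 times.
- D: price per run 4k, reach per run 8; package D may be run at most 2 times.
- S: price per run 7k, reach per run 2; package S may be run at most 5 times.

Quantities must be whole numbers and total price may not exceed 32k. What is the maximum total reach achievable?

This is a bounded integer knapsack.
D has the best ratio (8/4); taking only D gives at most 2×8 = 16 (stopped by the supply cap of 2).
Mixing does better — 4×Z and 2×D: price 32 ≤ 32, reach 4·9 + 2·8 = 52.

52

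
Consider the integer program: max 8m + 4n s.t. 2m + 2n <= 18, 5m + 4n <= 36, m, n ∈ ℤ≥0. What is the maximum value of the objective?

Relaxing integrality, the LP optimum is 57.60 at (m,n) = (7.2, 0), which is not an integer point.
(m,n)=(7,0): 2·7+2·0=14≤18, 5·7+4·0=35≤36, objective 56.
(m,n)=(6,1): 2·6+2·1=14≤18, 5·6+4·1=34≤36, objective 52.
(m,n)=(6,0): 2·6+2·0=12≤18, 5·6+4·0=30≤36, objective 48.
The best lattice point is (7,0), giving 56.

56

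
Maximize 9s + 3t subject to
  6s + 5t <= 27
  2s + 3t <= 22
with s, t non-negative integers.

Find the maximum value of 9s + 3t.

The continuous relaxation peaks at (4.5, 0) with value 40.50; rounding to a feasible lattice point costs some objective.
(s,t)=(4,0): 6·4+5·0=24≤27, 2·4+3·0=8≤22, objective 36.
(s,t)=(3,1): 6·3+5·1=23≤27, 2·3+3·1=9≤22, objective 30.
(s,t)=(3,0): 6·3+5·0=18≤27, 2·3+3·0=6≤22, objective 27.
The best lattice point is (4,0), giving 36.

36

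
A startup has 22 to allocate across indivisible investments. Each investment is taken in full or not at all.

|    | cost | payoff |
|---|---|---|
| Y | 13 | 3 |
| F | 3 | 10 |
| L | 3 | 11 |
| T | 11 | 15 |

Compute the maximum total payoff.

Allowing fractional choices, the relaxed optimum would be about 37.2, but investments are indivisible.
F + L + T: cost 3 + 3 + 11 = 17 ≤ 22, payoff 10 + 11 + 15 = 36.
L + T: cost 3 + 11 = 14 ≤ 22, payoff 11 + 15 = 26.
F + T: cost 3 + 11 = 14 ≤ 22, payoff 10 + 15 = 25.
Best is F, L, and T with total payoff 36.

36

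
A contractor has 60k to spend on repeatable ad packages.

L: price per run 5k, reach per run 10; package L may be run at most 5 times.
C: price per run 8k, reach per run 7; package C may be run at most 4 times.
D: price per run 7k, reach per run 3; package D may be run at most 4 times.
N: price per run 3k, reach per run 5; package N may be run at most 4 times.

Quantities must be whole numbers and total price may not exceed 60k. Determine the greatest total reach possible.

87

This is a bounded integer knapsack.
5×L, 2×C, 1×D, and 4×N: price 60 ≤ 60, reach 5·10 + 2·7 + 1·3 + 4·5 = 87.
5×L, 3×C, and 3×N: price 58 ≤ 60, reach 5·10 + 3·7 + 3·5 = 86.
Best is 87.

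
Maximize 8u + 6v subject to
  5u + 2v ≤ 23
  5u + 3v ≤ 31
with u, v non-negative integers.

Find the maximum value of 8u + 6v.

The continuous relaxation peaks at (0, 10.3) with value 62.00; rounding to a feasible lattice point costs some objective.
(u,v)=(0,10): 5·0+2·10=20≤23, 5·0+3·10=30≤31, objective 60.
(u,v)=(0,9): 5·0+2·9=18≤23, 5·0+3·9=27≤31, objective 54.
No feasible integer point exceeds 60.

60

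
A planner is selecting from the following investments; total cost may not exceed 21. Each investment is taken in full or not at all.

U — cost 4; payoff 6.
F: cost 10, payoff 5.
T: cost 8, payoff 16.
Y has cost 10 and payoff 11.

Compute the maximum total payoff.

This is a 0-1 knapsack instance.
Take T and Y: cost 8 + 10 = 18 ≤ 21, payoff 16 + 11 = 27.
No other feasible combination does better.

27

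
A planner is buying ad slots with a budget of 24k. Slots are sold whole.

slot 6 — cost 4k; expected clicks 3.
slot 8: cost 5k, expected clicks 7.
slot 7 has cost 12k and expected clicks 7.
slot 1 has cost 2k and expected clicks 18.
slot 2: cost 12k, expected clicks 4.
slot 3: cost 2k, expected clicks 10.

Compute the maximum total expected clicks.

42

slot 8 + slot 1 + slot 2 + slot 3: cost 5 + 2 + 12 + 2 = 21 ≤ 24, expected clicks 7 + 18 + 4 + 10 = 39.
slot 8 + slot 7 + slot 1 + slot 3: cost 5 + 12 + 2 + 2 = 21 ≤ 24, expected clicks 7 + 7 + 18 + 10 = 42.
Best is slot 8, slot 7, slot 1, and slot 3 with total expected clicks 42.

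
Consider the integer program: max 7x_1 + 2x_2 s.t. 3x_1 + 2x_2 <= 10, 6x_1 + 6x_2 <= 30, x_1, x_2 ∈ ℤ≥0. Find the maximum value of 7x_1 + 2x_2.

(x_1,x_2)=(3,0) is feasible, giving 21.
(x_1,x_2)=(2,1) is feasible, giving 16.
(x_1,x_2)=(2,0) is feasible, giving 14.
The best lattice point is (3,0), giving 21.

21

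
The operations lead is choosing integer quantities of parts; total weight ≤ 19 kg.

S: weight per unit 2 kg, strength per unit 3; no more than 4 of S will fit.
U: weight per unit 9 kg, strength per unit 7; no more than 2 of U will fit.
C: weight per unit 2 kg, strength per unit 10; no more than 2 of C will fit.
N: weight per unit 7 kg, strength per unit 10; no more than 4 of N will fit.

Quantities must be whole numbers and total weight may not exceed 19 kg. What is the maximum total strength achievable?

42

C has the best ratio (10/2); taking only C gives at most 2×10 = 20 (stopped by the supply cap of 2).
Mixing does better — 4×S, 2×C, and 1×N: weight 19 ≤ 19, strength 4·3 + 2·10 + 1·10 = 42.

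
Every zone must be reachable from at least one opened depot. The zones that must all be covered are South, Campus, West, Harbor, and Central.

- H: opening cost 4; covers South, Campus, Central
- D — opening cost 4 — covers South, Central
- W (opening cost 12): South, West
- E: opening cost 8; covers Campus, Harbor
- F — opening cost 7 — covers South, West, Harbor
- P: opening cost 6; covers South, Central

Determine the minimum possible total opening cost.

Choose H and F: together they cover South, Campus, West, Harbor, Central — every zone.
Total opening cost: 4 + 7 = 11.
No cover costs less than 11.

11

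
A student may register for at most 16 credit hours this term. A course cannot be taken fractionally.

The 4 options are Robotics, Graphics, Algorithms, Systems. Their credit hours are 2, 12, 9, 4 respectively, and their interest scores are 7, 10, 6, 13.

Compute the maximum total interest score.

26

This is a 0-1 knapsack instance.
Take Robotics, Algorithms, and Systems: credit hours 2 + 9 + 4 = 15 ≤ 16, interest score 7 + 6 + 13 = 26.
No other feasible combination does better.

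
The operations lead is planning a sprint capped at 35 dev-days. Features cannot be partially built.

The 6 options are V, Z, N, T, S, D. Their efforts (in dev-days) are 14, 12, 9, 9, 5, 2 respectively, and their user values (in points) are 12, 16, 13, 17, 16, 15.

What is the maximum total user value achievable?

64

This is a 0-1 knapsack instance.
Allowing fractional choices, the relaxed optimum would be about 74.3, but features are indivisible.
Z + N + T + S: effort 12 + 9 + 9 + 5 = 35 ≤ 35, user value 16 + 13 + 17 + 16 = 62.
N + T + S + D: effort 9 + 9 + 5 + 2 = 25 ≤ 35, user value 13 + 17 + 16 + 15 = 61.
Z + T + S + D: effort 12 + 9 + 5 + 2 = 28 ≤ 35, user value 16 + 17 + 16 + 15 = 64.
Best is Z, T, S, and D with total user value 64.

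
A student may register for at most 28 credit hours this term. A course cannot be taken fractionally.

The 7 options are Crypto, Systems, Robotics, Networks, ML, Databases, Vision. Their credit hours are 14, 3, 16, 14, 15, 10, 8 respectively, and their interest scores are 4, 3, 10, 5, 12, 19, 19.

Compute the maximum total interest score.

41

This is a 0-1 knapsack instance.
Allowing fractional choices, the relaxed optimum would be about 46.6, but courses are indivisible.
Databases + Vision: credit hours 10 + 8 = 18 ≤ 28, interest score 19 + 19 = 38.
Systems + Databases + Vision: credit hours 3 + 10 + 8 = 21 ≤ 28, interest score 3 + 19 + 19 = 41.
Best is Systems, Databases, and Vision with total interest score 41.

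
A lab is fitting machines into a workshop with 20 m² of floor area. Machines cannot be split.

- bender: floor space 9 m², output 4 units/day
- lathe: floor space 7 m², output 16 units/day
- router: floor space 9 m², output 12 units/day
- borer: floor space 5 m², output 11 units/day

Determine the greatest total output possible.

28

Allowing fractional choices, the relaxed optimum would be about 37.7, but machines are indivisible.
lathe + router: floor space 7 + 9 = 16 ≤ 20, output 16 + 12 = 28.
lathe + borer: floor space 7 + 5 = 12 ≤ 20, output 16 + 11 = 27.
Best is lathe and router with total output 28.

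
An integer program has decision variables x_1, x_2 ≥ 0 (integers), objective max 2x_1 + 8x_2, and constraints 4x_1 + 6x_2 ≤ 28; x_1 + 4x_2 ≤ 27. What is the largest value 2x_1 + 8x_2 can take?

34

The continuous relaxation peaks at (0, 4.67) with value 37.33; rounding to a feasible lattice point costs some objective.
(x_1,x_2)=(1,4): 4·1+6·4=28≤28, 1·1+4·4=17≤27, objective 34.
(x_1,x_2)=(0,4): 4·0+6·4=24≤28, 1·0+4·4=16≤27, objective 32.
The best lattice point is (1,4), giving 34.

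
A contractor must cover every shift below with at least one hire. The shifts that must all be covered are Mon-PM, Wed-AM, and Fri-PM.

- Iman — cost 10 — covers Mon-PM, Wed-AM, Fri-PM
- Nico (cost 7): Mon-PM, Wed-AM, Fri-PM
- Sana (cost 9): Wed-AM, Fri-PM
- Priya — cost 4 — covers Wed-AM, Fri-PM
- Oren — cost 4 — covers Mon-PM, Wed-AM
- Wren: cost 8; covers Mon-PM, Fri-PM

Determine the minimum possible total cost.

This is a weighted set-cover instance.
The greedy cost-per-new-shift heuristic would pick Priya and Oren for 8, but a cheaper cover exists.
Nico alone covers Mon-PM, Wed-AM, Fri-PM — every shift.
Total cost: 7.
No cover costs less than 7.

7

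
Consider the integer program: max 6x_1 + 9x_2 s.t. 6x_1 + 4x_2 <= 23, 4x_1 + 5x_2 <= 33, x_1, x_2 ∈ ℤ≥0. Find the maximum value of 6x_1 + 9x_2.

45

(x_1,x_2)=(0,5): 6·0+4·5=20≤23, 4·0+5·5=25≤33, objective 45.
(x_1,x_2)=(1,4): 6·1+4·4=22≤23, 4·1+5·4=24≤33, objective 42.
(x_1,x_2)=(0,4): 6·0+4·4=16≤23, 4·0+5·4=20≤33, objective 36.
The best lattice point is (0,5), giving 45.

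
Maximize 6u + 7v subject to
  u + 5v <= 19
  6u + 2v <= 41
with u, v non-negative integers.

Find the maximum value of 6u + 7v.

50

(u,v)=(6,2): 1·6+5·2=16≤19, 6·6+2·2=40≤41, objective 50.
(u,v)=(4,3): 1·4+5·3=19≤19, 6·4+2·3=30≤41, objective 45.
Maximum is 50 at (u,v)=(6,2).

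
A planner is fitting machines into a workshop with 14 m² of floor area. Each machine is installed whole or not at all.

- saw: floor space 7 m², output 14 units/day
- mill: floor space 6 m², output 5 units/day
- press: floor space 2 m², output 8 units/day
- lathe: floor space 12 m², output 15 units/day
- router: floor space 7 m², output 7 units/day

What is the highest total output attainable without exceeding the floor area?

Allowing fractional choices, the relaxed optimum would be about 28.2, but machines are indivisible.
saw + press: floor space 7 + 2 = 9 ≤ 14, output 14 + 8 = 22.
press + lathe: floor space 2 + 12 = 14 ≤ 14, output 8 + 15 = 23.
saw + router: floor space 7 + 7 = 14 ≤ 14, output 14 + 7 = 21.
Best is press and lathe with total output 23.

23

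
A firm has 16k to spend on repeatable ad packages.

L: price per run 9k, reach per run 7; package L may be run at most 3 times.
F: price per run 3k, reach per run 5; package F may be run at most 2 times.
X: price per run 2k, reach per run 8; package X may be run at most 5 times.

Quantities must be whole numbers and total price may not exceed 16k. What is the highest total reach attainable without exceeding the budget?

2×F and 5×X: price 16 ≤ 16, reach 2·5 + 5·8 = 50.
1×F and 5×X: price 13 ≤ 16, reach 1·5 + 5·8 = 45.
Best is 50.

50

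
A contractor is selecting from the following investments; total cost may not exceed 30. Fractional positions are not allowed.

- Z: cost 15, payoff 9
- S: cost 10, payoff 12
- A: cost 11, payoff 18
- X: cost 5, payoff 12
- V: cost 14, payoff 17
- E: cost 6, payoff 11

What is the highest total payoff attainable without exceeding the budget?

47

This is an integer program with binary decision variables.
Allowing fractional choices, the relaxed optimum would be about 50.7, but investments are indivisible.
S + A + X: cost 10 + 11 + 5 = 26 ≤ 30, payoff 12 + 18 + 12 = 42.
A + X + V: cost 11 + 5 + 14 = 30 ≤ 30, payoff 18 + 12 + 17 = 47.
Best is A, X, and V with total payoff 47.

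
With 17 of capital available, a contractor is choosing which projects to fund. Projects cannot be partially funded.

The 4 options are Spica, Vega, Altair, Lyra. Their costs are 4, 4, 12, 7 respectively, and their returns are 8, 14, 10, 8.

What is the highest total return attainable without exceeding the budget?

Allowing fractional choices, the relaxed optimum would be about 31.7, but projects are indivisible.
Spica + Vega: cost 4 + 4 = 8 ≤ 17, return 8 + 14 = 22.
Vega + Altair: cost 4 + 12 = 16 ≤ 17, return 14 + 10 = 24.
Spica + Vega + Lyra: cost 4 + 4 + 7 = 15 ≤ 17, return 8 + 14 + 8 = 30.
Best is Spica, Vega, and Lyra with total return 30.

30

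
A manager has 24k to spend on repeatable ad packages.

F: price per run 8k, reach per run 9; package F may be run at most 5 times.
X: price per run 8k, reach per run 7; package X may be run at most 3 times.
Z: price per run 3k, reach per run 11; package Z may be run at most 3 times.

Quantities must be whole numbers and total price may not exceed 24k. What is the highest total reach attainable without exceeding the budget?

42

This is a bounded integer knapsack.
Z has the best ratio (11/3); taking only Z gives at most 3×11 = 33 (stopped by the supply cap of 3).
Mixing does better — 1×F and 3×Z: price 17 ≤ 24, reach 1·9 + 3·11 = 42.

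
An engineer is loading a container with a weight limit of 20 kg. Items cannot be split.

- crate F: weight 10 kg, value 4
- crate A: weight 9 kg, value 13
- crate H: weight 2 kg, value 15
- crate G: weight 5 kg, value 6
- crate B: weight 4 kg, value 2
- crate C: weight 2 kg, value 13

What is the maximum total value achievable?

47

Take crate A, crate H, crate G, and crate C: weight 9 + 2 + 5 + 2 = 18 ≤ 20, value 13 + 15 + 6 + 13 = 47.
No other feasible combination does better.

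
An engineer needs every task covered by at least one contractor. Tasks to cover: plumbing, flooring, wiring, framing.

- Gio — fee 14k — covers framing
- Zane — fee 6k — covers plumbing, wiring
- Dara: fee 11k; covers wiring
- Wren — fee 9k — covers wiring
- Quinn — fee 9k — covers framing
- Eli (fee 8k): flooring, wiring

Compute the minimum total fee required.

23

Choose Zane, Quinn, and Eli: together they cover plumbing, flooring, wiring, framing — every task.
Total fee: 6 + 9 + 8 = 23.
No cover costs less than 23.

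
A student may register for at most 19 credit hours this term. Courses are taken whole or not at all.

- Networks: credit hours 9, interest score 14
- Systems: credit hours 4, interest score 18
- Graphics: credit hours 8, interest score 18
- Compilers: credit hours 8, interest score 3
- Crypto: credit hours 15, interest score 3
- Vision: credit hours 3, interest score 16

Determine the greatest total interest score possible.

Take Systems, Graphics, and Vision: credit hours 4 + 8 + 3 = 15 ≤ 19, interest score 18 + 18 + 16 = 52.
No other feasible combination does better.

52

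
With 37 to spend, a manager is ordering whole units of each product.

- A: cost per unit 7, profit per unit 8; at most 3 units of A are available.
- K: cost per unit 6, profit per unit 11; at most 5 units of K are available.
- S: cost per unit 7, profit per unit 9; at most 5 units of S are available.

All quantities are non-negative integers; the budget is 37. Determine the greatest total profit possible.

1×A and 5×K: cost 37 ≤ 37, profit 1·8 + 5·11 = 63.
5×K and 1×S: cost 37 ≤ 37, profit 5·11 + 1·9 = 64.
Best is 64.

64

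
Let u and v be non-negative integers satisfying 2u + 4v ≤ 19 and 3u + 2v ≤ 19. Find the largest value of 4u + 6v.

32

(u,v)=(5,2): 2·5+4·2=18≤19, 3·5+2·2=19≤19, objective 32.
(u,v)=(3,3): 2·3+4·3=18≤19, 3·3+2·3=15≤19, objective 30.
(u,v)=(4,2): 2·4+4·2=16≤19, 3·4+2·2=16≤19, objective 28.
(u,v)=(5,1): 2·5+4·1=14≤19, 3·5+2·1=17≤19, objective 26.
The best lattice point is (5,2), giving 32.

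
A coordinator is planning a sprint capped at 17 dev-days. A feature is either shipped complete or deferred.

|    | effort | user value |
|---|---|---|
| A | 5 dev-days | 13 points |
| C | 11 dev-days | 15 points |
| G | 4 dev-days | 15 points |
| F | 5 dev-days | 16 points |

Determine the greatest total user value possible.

44

Take A, G, and F: effort 5 + 4 + 5 = 14 ≤ 17, user value 13 + 15 + 16 = 44.
No other feasible combination does better.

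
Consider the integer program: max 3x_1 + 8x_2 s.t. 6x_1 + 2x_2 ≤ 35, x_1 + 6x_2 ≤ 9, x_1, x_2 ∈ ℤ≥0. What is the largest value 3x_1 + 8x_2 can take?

Relaxing integrality, the LP optimum is 21.41 at (x_1,x_2) = (5.65, 0.559), which is not an integer point.
(x_1,x_2)=(3,1): 6·3+2·1=20≤35, 1·3+6·1=9≤9, objective 17.
(x_1,x_2)=(5,0): 6·5+2·0=30≤35, 1·5+6·0=5≤9, objective 15.
(x_1,x_2)=(2,1): 6·2+2·1=14≤35, 1·2+6·1=8≤9, objective 14.
No feasible integer point exceeds 17.

17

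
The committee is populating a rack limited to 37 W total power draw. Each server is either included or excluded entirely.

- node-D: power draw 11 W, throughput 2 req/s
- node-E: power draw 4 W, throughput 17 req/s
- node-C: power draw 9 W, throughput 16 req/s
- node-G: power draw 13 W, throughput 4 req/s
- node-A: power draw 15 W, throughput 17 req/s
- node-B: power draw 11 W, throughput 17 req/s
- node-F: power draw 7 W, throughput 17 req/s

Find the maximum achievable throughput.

68

Allowing fractional choices, the relaxed optimum would be about 73.8, but servers are indivisible.
node-E + node-C + node-B + node-F: power draw 4 + 9 + 11 + 7 = 31 ≤ 37, throughput 17 + 16 + 17 + 17 = 67.
node-E + node-A + node-B + node-F: power draw 4 + 15 + 11 + 7 = 37 ≤ 37, throughput 17 + 17 + 17 + 17 = 68.
node-E + node-C + node-A + node-F: power draw 4 + 9 + 15 + 7 = 35 ≤ 37, throughput 17 + 16 + 17 + 17 = 67.
Best is node-E, node-A, node-B, and node-F with total throughput 68.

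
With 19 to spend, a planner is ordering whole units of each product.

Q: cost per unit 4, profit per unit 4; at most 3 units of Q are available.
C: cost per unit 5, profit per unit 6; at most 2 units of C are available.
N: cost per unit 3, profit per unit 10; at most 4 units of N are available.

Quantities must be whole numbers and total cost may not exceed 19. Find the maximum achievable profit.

This is a bounded integer knapsack.
1×Q and 4×N: cost 16 ≤ 19, profit 1·4 + 4·10 = 44.
1×C and 4×N: cost 17 ≤ 19, profit 1·6 + 4·10 = 46.
Best is 46.

46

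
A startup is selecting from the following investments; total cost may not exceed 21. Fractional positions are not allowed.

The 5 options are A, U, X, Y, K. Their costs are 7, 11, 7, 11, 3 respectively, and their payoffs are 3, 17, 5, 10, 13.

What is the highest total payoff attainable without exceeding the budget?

35

Treat it as a binary knapsack problem.
Allowing fractional choices, the relaxed optimum would be about 36.4, but investments are indivisible.
A + U + K: cost 7 + 11 + 3 = 21 ≤ 21, payoff 3 + 17 + 13 = 33.
U + X + K: cost 11 + 7 + 3 = 21 ≤ 21, payoff 17 + 5 + 13 = 35.
U + K: cost 11 + 3 = 14 ≤ 21, payoff 17 + 13 = 30.
Best is U, X, and K with total payoff 35.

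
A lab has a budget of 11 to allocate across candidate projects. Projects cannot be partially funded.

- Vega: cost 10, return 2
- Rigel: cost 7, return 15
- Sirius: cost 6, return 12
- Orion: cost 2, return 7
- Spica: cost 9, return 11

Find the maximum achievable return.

22

Allowing fractional choices, the relaxed optimum would be about 26.0, but projects are indivisible.
Sirius + Orion: cost 6 + 2 = 8 ≤ 11, return 12 + 7 = 19.
Rigel + Orion: cost 7 + 2 = 9 ≤ 11, return 15 + 7 = 22.
Orion + Spica: cost 2 + 9 = 11 ≤ 11, return 7 + 11 = 18.
Best is Rigel and Orion with total return 22.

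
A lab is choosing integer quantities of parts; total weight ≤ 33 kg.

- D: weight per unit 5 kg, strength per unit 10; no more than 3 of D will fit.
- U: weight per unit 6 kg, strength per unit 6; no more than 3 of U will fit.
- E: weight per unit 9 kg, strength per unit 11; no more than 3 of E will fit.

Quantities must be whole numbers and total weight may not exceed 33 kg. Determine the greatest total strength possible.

This is a bounded integer knapsack.
D has the best ratio (10/5); taking only D gives at most 3×10 = 30 (stopped by the supply cap of 3).
Mixing does better — 3×D and 2×E: weight 33 ≤ 33, strength 3·10 + 2·11 = 52.

52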